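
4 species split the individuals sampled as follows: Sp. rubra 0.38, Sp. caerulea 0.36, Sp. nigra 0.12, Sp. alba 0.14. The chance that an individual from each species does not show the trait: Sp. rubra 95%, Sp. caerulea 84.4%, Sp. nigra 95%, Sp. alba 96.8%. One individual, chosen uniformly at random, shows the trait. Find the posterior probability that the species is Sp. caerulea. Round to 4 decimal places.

Taking complements, P(trait | each) = Sp. rubra 0.05, Sp. caerulea 0.156, Sp. nigra 0.05, Sp. alba 0.032.
Compute prior × likelihood for every hypothesis:
  Sp. rubra: 0.38 × 0.05 = 0.019
  Sp. caerulea: 0.36 × 0.156 = 0.05616
  Sp. nigra: 0.12 × 0.05 = 0.006
  Sp. alba: 0.14 × 0.032 = 0.00448
Sum = 0.08564.
P(Sp. caerulea | evidence) = 0.05616 / 0.08564 ≈ 0.6558.

0.6558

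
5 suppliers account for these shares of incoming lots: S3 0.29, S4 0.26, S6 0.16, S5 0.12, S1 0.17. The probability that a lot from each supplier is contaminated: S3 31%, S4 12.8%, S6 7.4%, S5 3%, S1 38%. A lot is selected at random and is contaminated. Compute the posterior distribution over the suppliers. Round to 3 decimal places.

Compute prior × likelihood for every hypothesis:
  S3: 0.29 × 0.31 = 0.0899
  S4: 0.26 × 0.128 = 0.03328
  S6: 0.16 × 0.074 = 0.01184
  S5: 0.12 × 0.03 = 0.0036
  S1: 0.17 × 0.38 = 0.0646
Total = 0.20322.
P(S3 | contaminated) = 0.0899/0.20322 ≈ 0.442
P(S4 | contaminated) = 0.03328/0.20322 ≈ 0.164
P(S6 | contaminated) = 0.01184/0.20322 ≈ 0.058
P(S5 | contaminated) = 0.0036/0.20322 ≈ 0.018
P(S1 | contaminated) = 0.0646/0.20322 ≈ 0.318
(Check: 0.442+0.164+0.058+0.018+0.318 = 1.000.)

S3 0.442, S4 0.164, S6 0.058, S5 0.018, S1 0.318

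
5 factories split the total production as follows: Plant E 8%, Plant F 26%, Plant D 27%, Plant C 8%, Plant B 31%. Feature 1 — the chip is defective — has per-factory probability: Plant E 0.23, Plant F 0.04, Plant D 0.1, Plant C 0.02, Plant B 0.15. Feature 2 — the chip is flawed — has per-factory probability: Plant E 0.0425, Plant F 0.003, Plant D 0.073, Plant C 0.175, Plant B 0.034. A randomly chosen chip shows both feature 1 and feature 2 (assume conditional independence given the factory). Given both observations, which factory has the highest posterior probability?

Plant D

Compute prior × likelihood for every hypothesis:
  Plant E: 0.08 × 0.23 × 0.0425 = 0.000782
  Plant F: 0.26 × 0.04 × 0.003 = 0.0000312
  Plant D: 0.27 × 0.1 × 0.073 = 0.001971
  Plant C: 0.08 × 0.02 × 0.175 = 0.00028
  Plant B: 0.31 × 0.15 × 0.034 = 0.001581
Sum = 0.0046452.
Largest term belongs to Plant D, so Plant D is most probable.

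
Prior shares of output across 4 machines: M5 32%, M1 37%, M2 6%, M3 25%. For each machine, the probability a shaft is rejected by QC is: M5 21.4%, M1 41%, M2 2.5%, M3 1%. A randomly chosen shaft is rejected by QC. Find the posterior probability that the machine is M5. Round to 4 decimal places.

Unnormalized posteriors (prior × likelihood):
  M5: 0.32 × 0.214 = 0.06848
  M1: 0.37 × 0.41 = 0.1517
  M2: 0.06 × 0.025 = 0.0015
  M3: 0.25 × 0.01 = 0.0025
Total = 0.22418.
P(M5 | evidence) = 0.06848 / 0.22418 ≈ 0.3055.

0.3055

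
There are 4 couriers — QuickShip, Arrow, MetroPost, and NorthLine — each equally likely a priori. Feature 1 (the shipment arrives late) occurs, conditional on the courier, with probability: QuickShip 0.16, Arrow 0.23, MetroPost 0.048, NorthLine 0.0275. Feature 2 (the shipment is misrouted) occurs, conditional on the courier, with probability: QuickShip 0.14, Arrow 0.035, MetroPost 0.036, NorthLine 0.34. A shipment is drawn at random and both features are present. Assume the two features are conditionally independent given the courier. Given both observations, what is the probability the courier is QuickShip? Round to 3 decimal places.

0.539

Since the prior is uniform, the posterior is proportional to the likelihood:
  QuickShip: 0.16 × 0.14 = 0.0224
  Arrow: 0.23 × 0.035 = 0.00805
  MetroPost: 0.048 × 0.036 = 0.001728
  NorthLine: 0.0275 × 0.34 = 0.00935
Total = 0.041528.
P(QuickShip | evidence) = 0.0224 / 0.041528 ≈ 0.539.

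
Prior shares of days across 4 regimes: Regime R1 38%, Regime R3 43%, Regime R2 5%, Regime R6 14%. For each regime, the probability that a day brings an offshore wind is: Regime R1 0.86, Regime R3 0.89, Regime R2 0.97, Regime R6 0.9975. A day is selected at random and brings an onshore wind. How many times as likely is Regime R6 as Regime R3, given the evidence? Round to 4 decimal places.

0.0074

Taking complements, P(onshore | each) = Regime R1 0.14, Regime R3 0.11, Regime R2 0.03, Regime R6 0.0025.
By Bayes' rule, posterior ∝ prior × likelihood:
  Regime R1: 0.38 × 0.14 = 0.0532
  Regime R3: 0.43 × 0.11 = 0.0473
  Regime R2: 0.05 × 0.03 = 0.0015
  Regime R6: 0.14 × 0.0025 = 0.00035
Normalizing constant = 0.10235.
The ratio is 0.00035 / 0.0473 (the normalizer cancels) = 0.0074.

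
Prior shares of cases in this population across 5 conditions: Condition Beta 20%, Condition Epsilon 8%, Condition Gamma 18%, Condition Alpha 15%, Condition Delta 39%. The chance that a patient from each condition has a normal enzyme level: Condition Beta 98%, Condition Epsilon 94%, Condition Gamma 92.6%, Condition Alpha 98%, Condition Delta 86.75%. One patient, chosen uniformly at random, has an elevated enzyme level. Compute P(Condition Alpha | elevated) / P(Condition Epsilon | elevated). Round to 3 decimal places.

0.625

Taking complements, P(elevated | each) = Condition Beta 0.02, Condition Epsilon 0.06, Condition Gamma 0.074, Condition Alpha 0.02, Condition Delta 0.1325.
Prior × likelihood for each hypothesis:
  Condition Beta: 0.2 × 0.02 = 0.004
  Condition Epsilon: 0.08 × 0.06 = 0.0048
  Condition Gamma: 0.18 × 0.074 = 0.01332
  Condition Alpha: 0.15 × 0.02 = 0.003
  Condition Delta: 0.39 × 0.1325 = 0.051675
Normalizing constant = 0.076795.
The ratio is 0.003 / 0.0048 (the normalizer cancels) = 0.625.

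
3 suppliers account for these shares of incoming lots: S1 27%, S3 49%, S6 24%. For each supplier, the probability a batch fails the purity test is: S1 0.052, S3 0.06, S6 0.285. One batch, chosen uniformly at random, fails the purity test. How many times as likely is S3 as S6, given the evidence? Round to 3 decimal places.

Unnormalized posteriors (prior × likelihood):
  S1: 0.27 × 0.052 = 0.01404
  S3: 0.49 × 0.06 = 0.0294
  S6: 0.24 × 0.285 = 0.0684
Sum = 0.11184.
The ratio is 0.0294 / 0.0684 (the normalizer cancels) = 0.430.

0.430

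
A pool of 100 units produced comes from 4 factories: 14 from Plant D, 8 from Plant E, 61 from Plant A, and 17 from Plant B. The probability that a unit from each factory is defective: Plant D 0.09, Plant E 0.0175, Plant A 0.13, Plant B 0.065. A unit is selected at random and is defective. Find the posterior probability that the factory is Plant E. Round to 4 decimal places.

0.0134

Prior × likelihood for each hypothesis:
  Plant D: 0.14 × 0.09 = 0.0126
  Plant E: 0.08 × 0.0175 = 0.0014
  Plant A: 0.61 × 0.13 = 0.0793
  Plant B: 0.17 × 0.065 = 0.01105
Sum = 0.10435.
P(Plant E | evidence) = 0.0014 / 0.10435 ≈ 0.0134.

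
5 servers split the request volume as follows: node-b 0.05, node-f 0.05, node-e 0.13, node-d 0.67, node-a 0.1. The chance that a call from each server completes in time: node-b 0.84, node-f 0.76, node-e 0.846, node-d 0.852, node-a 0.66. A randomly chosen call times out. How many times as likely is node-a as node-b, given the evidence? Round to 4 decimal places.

Taking complements, P(timeout | each) = node-b 0.16, node-f 0.24, node-e 0.154, node-d 0.148, node-a 0.34.
By Bayes' rule, posterior ∝ prior × likelihood:
  node-b: 0.05 × 0.16 = 0.008
  node-f: 0.05 × 0.24 = 0.012
  node-e: 0.13 × 0.154 = 0.02002
  node-d: 0.67 × 0.148 = 0.09916
  node-a: 0.1 × 0.34 = 0.034
Normalizing constant = 0.17318.
The ratio is 0.034 / 0.008 (the normalizer cancels) = 4.2500.

4.2500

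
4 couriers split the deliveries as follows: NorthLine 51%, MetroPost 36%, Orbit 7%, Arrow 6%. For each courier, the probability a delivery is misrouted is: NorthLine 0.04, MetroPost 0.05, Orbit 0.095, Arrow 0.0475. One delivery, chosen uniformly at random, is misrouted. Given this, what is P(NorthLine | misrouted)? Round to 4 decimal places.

Compute prior × likelihood for every hypothesis:
  NorthLine: 0.51 × 0.04 = 0.0204
  MetroPost: 0.36 × 0.05 = 0.018
  Orbit: 0.07 × 0.095 = 0.00665
  Arrow: 0.06 × 0.0475 = 0.00285
Total = 0.0479.
P(NorthLine | evidence) = 0.0204 / 0.0479 ≈ 0.4259.

0.4259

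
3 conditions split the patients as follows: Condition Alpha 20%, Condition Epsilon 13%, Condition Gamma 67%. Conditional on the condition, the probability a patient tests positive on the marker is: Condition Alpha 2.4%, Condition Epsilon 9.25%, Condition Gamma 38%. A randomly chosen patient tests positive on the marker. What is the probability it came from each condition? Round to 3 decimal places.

By Bayes' rule, posterior ∝ prior × likelihood:
  Condition Alpha: 0.2 × 0.024 = 0.0048
  Condition Epsilon: 0.13 × 0.0925 = 0.012025
  Condition Gamma: 0.67 × 0.38 = 0.2546
Normalizing constant = 0.271425.
P(Condition Alpha | marker-positive) = 0.0048/0.271425 ≈ 0.018
P(Condition Epsilon | marker-positive) = 0.012025/0.271425 ≈ 0.044
P(Condition Gamma | marker-positive) = 0.2546/0.271425 ≈ 0.938
(Check: 0.018+0.044+0.938 = 1.000.)

Condition Alpha 0.018, Condition Epsilon 0.044, Condition Gamma 0.938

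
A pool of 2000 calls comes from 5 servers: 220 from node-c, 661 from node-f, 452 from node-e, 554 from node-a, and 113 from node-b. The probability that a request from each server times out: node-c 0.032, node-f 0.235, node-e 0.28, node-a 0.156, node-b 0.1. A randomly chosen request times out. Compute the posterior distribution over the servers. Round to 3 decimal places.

By Bayes' rule, posterior ∝ prior × likelihood:
  node-c: 0.11 × 0.032 = 0.00352
  node-f: 0.3305 × 0.235 = 0.0776675
  node-e: 0.226 × 0.28 = 0.06328
  node-a: 0.277 × 0.156 = 0.043212
  node-b: 0.0565 × 0.1 = 0.00565
Sum = 0.1933295.
P(node-c | timeout) = 0.00352/0.1933295 ≈ 0.018
P(node-f | timeout) = 0.0776675/0.1933295 ≈ 0.402
P(node-e | timeout) = 0.06328/0.1933295 ≈ 0.327
P(node-a | timeout) = 0.043212/0.1933295 ≈ 0.224
P(node-b | timeout) = 0.00565/0.1933295 ≈ 0.029
(Check: 0.018+0.402+0.327+0.224+0.029 = 1.000.)

node-c 0.018, node-f 0.402, node-e 0.327, node-a 0.224, node-b 0.029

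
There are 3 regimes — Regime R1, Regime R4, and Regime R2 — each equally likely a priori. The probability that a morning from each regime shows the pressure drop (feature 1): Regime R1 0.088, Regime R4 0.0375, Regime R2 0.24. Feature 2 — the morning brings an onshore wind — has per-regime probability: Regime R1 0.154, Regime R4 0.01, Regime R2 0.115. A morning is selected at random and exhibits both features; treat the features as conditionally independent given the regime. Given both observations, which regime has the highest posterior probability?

Regime R2

With a uniform prior (1/3 each), posterior ∝ likelihood:
  Regime R1: 0.088 × 0.154 = 0.013552
  Regime R4: 0.0375 × 0.01 = 0.000375
  Regime R2: 0.24 × 0.115 = 0.0276
Normalizing constant = 0.041527.
Largest term belongs to Regime R2, so Regime R2 is most probable.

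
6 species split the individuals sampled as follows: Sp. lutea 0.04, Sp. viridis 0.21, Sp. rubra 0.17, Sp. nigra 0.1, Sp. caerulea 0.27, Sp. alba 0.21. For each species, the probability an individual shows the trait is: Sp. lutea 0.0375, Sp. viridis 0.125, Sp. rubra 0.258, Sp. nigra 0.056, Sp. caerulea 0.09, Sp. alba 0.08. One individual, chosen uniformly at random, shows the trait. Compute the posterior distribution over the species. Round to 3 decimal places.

Compute prior × likelihood for every hypothesis:
  Sp. lutea: 0.04 × 0.0375 = 0.0015
  Sp. viridis: 0.21 × 0.125 = 0.02625
  Sp. rubra: 0.17 × 0.258 = 0.04386
  Sp. nigra: 0.1 × 0.056 = 0.0056
  Sp. caerulea: 0.27 × 0.09 = 0.0243
  Sp. alba: 0.21 × 0.08 = 0.0168
Sum = 0.11831.
P(Sp. lutea | trait) = 0.0015/0.11831 ≈ 0.013
P(Sp. viridis | trait) = 0.02625/0.11831 ≈ 0.222
P(Sp. rubra | trait) = 0.04386/0.11831 ≈ 0.371
P(Sp. nigra | trait) = 0.0056/0.11831 ≈ 0.047
P(Sp. caerulea | trait) = 0.0243/0.11831 ≈ 0.205
P(Sp. alba | trait) = 0.0168/0.11831 ≈ 0.142
(Check: 0.013+0.222+0.371+0.047+0.205+0.142 = 1.000.)

Sp. lutea 0.013, Sp. viridis 0.222, Sp. rubra 0.371, Sp. nigra 0.047, Sp. caerulea 0.205, Sp. alba 0.142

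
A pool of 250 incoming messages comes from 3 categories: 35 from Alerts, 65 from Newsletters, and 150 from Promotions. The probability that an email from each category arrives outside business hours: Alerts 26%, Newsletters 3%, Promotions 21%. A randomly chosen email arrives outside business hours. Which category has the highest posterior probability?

Promotions

Compute prior × likelihood for every hypothesis:
  Alerts: 0.14 × 0.26 = 0.0364
  Newsletters: 0.26 × 0.03 = 0.0078
  Promotions: 0.6 × 0.21 = 0.126
Normalizing constant = 0.1702.
Largest term belongs to Promotions, so Promotions is most probable.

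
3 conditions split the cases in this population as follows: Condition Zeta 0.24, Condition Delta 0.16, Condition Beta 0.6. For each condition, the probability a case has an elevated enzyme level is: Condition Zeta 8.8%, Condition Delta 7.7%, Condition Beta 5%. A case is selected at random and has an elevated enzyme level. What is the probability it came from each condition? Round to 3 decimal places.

Condition Zeta 0.333, Condition Delta 0.194, Condition Beta 0.473

By Bayes' rule, posterior ∝ prior × likelihood:
  Condition Zeta: 0.24 × 0.088 = 0.02112
  Condition Delta: 0.16 × 0.077 = 0.01232
  Condition Beta: 0.6 × 0.05 = 0.03
Sum = 0.06344.
P(Condition Zeta | elevated) = 0.02112/0.06344 ≈ 0.333
P(Condition Delta | elevated) = 0.01232/0.06344 ≈ 0.194
P(Condition Beta | elevated) = 0.03/0.06344 ≈ 0.473
(Check: 0.333+0.194+0.473 = 1.000.)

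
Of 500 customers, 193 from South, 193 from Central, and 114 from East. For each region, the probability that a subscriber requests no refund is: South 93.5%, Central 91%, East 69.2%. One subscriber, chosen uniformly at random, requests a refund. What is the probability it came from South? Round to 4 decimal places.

Taking complements, P(refund | each) = South 0.065, Central 0.09, East 0.308.
By Bayes' rule, posterior ∝ prior × likelihood:
  South: 0.386 × 0.065 = 0.02509
  Central: 0.386 × 0.09 = 0.03474
  East: 0.228 × 0.308 = 0.070224
Total = 0.130054.
P(South | evidence) = 0.02509 / 0.130054 ≈ 0.1929.

0.1929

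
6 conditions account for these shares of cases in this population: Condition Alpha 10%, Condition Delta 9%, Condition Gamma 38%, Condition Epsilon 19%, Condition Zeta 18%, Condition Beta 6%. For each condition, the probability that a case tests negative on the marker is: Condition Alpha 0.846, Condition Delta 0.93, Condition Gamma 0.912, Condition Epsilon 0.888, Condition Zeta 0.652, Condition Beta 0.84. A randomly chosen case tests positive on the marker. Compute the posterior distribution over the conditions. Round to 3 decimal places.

Taking complements, P(marker-positive | each) = Condition Alpha 0.154, Condition Delta 0.07, Condition Gamma 0.088, Condition Epsilon 0.112, Condition Zeta 0.348, Condition Beta 0.16.
Prior × likelihood for each hypothesis:
  Condition Alpha: 0.1 × 0.154 = 0.0154
  Condition Delta: 0.09 × 0.07 = 0.0063
  Condition Gamma: 0.38 × 0.088 = 0.03344
  Condition Epsilon: 0.19 × 0.112 = 0.02128
  Condition Zeta: 0.18 × 0.348 = 0.06264
  Condition Beta: 0.06 × 0.16 = 0.0096
Total = 0.14866.
P(Condition Alpha | marker-positive) = 0.0154/0.14866 ≈ 0.104
P(Condition Delta | marker-positive) = 0.0063/0.14866 ≈ 0.042
P(Condition Gamma | marker-positive) = 0.03344/0.14866 ≈ 0.225
P(Condition Epsilon | marker-positive) = 0.02128/0.14866 ≈ 0.143
P(Condition Zeta | marker-positive) = 0.06264/0.14866 ≈ 0.421
P(Condition Beta | marker-positive) = 0.0096/0.14866 ≈ 0.065

Condition Alpha 0.104, Condition Delta 0.042, Condition Gamma 0.225, Condition Epsilon 0.143, Condition Zeta 0.421, Condition Beta 0.065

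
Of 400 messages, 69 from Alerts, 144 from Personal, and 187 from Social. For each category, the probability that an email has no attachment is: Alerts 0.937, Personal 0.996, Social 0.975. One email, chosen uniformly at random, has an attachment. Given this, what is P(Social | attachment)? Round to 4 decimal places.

0.4871

Taking complements, P(attachment | each) = Alerts 0.063, Personal 0.004, Social 0.025.
Unnormalized posteriors (prior × likelihood):
  Alerts: 0.1725 × 0.063 = 0.0108675
  Personal: 0.36 × 0.004 = 0.00144
  Social: 0.4675 × 0.025 = 0.0116875
Total = 0.023995.
P(Social | evidence) = 0.0116875 / 0.023995 ≈ 0.4871.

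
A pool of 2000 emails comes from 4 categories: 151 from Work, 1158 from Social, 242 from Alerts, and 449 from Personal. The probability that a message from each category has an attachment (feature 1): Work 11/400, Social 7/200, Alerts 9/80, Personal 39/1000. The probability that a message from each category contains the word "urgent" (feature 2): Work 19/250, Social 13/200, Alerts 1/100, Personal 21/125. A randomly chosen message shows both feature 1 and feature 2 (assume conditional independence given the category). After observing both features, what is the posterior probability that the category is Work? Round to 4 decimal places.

0.0512

Prior × likelihood for each hypothesis:
  Work: 0.0755 × 0.0275 × 0.076 = 0.000157795
  Social: 0.579 × 0.035 × 0.065 = 0.001317225
  Alerts: 0.121 × 0.1125 × 0.01 = 0.000136125
  Personal: 0.2245 × 0.039 × 0.168 = 0.001470924
Sum = 0.003082069.
P(Work | evidence) = 0.000157795 / 0.003082069 ≈ 0.0512.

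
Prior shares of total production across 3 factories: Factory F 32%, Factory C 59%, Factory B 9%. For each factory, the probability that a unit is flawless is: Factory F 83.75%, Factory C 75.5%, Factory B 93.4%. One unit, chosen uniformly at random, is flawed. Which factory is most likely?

Factory C

Taking complements, P(flawed | each) = Factory F 0.1625, Factory C 0.245, Factory B 0.066.
Unnormalized posteriors (prior × likelihood):
  Factory F: 0.32 × 0.1625 = 0.052
  Factory C: 0.59 × 0.245 = 0.14455
  Factory B: 0.09 × 0.066 = 0.00594
Sum = 0.20249.
Largest term belongs to Factory C, so Factory C is most probable.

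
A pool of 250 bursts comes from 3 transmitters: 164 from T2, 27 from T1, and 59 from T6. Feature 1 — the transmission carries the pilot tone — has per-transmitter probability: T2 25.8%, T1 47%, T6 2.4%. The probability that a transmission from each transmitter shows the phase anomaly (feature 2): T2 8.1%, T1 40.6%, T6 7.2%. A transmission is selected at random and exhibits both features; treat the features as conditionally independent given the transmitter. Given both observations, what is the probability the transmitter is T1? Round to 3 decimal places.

Compute prior × likelihood for every hypothesis:
  T2: 0.656 × 0.258 × 0.081 = 0.013709088
  T1: 0.108 × 0.47 × 0.406 = 0.02060856
  T6: 0.236 × 0.024 × 0.072 = 0.000407808
Sum = 0.034725456.
P(T1 | evidence) = 0.02060856 / 0.034725456 ≈ 0.593.

0.593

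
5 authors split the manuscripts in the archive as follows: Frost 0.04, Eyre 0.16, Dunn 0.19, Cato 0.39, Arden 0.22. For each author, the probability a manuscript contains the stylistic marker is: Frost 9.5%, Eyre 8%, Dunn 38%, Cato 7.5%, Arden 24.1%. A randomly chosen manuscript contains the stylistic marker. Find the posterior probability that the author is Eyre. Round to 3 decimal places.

0.075

Compute prior × likelihood for every hypothesis:
  Frost: 0.04 × 0.095 = 0.0038
  Eyre: 0.16 × 0.08 = 0.0128
  Dunn: 0.19 × 0.38 = 0.0722
  Cato: 0.39 × 0.075 = 0.02925
  Arden: 0.22 × 0.241 = 0.05302
Total = 0.17107.
P(Eyre | evidence) = 0.0128 / 0.17107 ≈ 0.075.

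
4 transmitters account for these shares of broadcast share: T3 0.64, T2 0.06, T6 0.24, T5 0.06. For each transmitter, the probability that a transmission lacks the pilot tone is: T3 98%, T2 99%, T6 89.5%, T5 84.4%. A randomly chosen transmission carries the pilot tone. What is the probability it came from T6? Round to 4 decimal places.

0.5254

Taking complements, P(pilot | each) = T3 0.02, T2 0.01, T6 0.105, T5 0.156.
Unnormalized posteriors (prior × likelihood):
  T3: 0.64 × 0.02 = 0.0128
  T2: 0.06 × 0.01 = 0.0006
  T6: 0.24 × 0.105 = 0.0252
  T5: 0.06 × 0.156 = 0.00936
Sum = 0.04796.
P(T6 | evidence) = 0.0252 / 0.04796 ≈ 0.5254.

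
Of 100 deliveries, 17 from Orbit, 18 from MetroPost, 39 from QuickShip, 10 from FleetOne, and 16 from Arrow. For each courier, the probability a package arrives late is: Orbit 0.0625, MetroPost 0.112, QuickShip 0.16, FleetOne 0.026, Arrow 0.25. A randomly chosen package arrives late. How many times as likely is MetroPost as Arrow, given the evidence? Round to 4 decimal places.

0.5040

Prior × likelihood for each hypothesis:
  Orbit: 0.17 × 0.0625 = 0.010625
  MetroPost: 0.18 × 0.112 = 0.02016
  QuickShip: 0.39 × 0.16 = 0.0624
  FleetOne: 0.1 × 0.026 = 0.0026
  Arrow: 0.16 × 0.25 = 0.04
Normalizing constant = 0.135785.
The ratio is 0.02016 / 0.04 (the normalizer cancels) = 0.5040.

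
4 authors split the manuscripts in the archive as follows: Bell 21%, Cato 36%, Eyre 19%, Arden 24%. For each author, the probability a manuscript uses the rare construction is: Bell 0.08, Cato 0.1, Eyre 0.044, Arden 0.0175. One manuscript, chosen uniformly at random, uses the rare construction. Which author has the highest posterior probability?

Cato

By Bayes' rule, posterior ∝ prior × likelihood:
  Bell: 0.21 × 0.08 = 0.0168
  Cato: 0.36 × 0.1 = 0.036
  Eyre: 0.19 × 0.044 = 0.00836
  Arden: 0.24 × 0.0175 = 0.0042
Normalizing constant = 0.06536.
Largest term belongs to Cato, so Cato is most probable.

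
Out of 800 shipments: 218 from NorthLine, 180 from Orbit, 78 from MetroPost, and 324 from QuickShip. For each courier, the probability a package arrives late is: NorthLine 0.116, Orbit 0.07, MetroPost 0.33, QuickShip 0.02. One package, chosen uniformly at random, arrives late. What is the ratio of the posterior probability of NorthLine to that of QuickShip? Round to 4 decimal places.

Unnormalized posteriors (prior × likelihood):
  NorthLine: 0.2725 × 0.116 = 0.03161
  Orbit: 0.225 × 0.07 = 0.01575
  MetroPost: 0.0975 × 0.33 = 0.032175
  QuickShip: 0.405 × 0.02 = 0.0081
Total = 0.087635.
The ratio is 0.03161 / 0.0081 (the normalizer cancels) = 3.9025.

3.9025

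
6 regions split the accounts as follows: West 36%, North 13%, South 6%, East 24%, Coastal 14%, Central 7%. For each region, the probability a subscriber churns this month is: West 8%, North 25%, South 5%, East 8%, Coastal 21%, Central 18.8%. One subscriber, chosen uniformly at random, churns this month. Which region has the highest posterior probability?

By Bayes' rule, posterior ∝ prior × likelihood:
  West: 0.36 × 0.08 = 0.0288
  North: 0.13 × 0.25 = 0.0325
  South: 0.06 × 0.05 = 0.003
  East: 0.24 × 0.08 = 0.0192
  Coastal: 0.14 × 0.21 = 0.0294
  Central: 0.07 × 0.188 = 0.01316
Sum = 0.12606.
Largest term belongs to North, so North is most probable.

North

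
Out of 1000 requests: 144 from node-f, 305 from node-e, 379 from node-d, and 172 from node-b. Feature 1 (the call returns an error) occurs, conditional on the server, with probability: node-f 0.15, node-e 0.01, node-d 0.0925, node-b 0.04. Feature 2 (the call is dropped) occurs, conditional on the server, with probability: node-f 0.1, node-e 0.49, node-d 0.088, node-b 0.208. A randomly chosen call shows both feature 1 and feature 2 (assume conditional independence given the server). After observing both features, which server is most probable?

Unnormalized posteriors (prior × likelihood):
  node-f: 0.144 × 0.15 × 0.1 = 0.00216
  node-e: 0.305 × 0.01 × 0.49 = 0.0014945
  node-d: 0.379 × 0.0925 × 0.088 = 0.00308506
  node-b: 0.172 × 0.04 × 0.208 = 0.00143104
Normalizing constant = 0.0081706.
Largest term belongs to node-d, so node-d is most probable.

node-d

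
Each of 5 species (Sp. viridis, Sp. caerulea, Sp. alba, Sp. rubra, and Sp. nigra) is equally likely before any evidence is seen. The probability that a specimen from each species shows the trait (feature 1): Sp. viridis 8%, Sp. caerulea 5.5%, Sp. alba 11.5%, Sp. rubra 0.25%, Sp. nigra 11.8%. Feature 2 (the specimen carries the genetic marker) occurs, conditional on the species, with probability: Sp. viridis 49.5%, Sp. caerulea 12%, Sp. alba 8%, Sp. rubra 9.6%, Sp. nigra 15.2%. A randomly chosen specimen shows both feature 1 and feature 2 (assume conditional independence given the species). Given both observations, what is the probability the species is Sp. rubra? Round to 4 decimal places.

Since the prior is uniform, the posterior is proportional to the likelihood:
  Sp. viridis: 0.08 × 0.495 = 0.0396
  Sp. caerulea: 0.055 × 0.12 = 0.0066
  Sp. alba: 0.115 × 0.08 = 0.0092
  Sp. rubra: 0.0025 × 0.096 = 0.00024
  Sp. nigra: 0.118 × 0.152 = 0.017936
Sum = 0.073576.
P(Sp. rubra | evidence) = 0.00024 / 0.073576 ≈ 0.0033.

0.0033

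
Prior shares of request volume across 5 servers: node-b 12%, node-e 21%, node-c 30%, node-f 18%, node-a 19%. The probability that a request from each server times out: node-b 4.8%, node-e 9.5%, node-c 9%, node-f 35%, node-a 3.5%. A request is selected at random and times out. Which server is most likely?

Prior × likelihood for each hypothesis:
  node-b: 0.12 × 0.048 = 0.00576
  node-e: 0.21 × 0.095 = 0.01995
  node-c: 0.3 × 0.09 = 0.027
  node-f: 0.18 × 0.35 = 0.063
  node-a: 0.19 × 0.035 = 0.00665
Normalizing constant = 0.12236.
Largest term belongs to node-f, so node-f is most probable.

node-f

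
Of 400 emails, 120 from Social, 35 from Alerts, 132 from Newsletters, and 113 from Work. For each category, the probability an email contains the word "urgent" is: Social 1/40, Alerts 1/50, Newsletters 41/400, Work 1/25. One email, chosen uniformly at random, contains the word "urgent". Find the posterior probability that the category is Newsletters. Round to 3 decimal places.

By Bayes' rule, posterior ∝ prior × likelihood:
  Social: 0.3 × 0.025 = 0.0075
  Alerts: 0.0875 × 0.02 = 0.00175
  Newsletters: 0.33 × 0.1025 = 0.033825
  Work: 0.2825 × 0.04 = 0.0113
Sum = 0.054375.
P(Newsletters | evidence) = 0.033825 / 0.054375 ≈ 0.622.

0.622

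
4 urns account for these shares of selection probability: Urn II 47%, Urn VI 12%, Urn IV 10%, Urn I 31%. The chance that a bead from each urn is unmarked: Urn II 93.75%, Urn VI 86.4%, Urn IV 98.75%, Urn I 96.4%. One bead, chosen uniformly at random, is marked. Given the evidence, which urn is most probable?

Urn II

Taking complements, P(marked | each) = Urn II 0.0625, Urn VI 0.136, Urn IV 0.0125, Urn I 0.036.
Compute prior × likelihood for every hypothesis:
  Urn II: 0.47 × 0.0625 = 0.029375
  Urn VI: 0.12 × 0.136 = 0.01632
  Urn IV: 0.1 × 0.0125 = 0.00125
  Urn I: 0.31 × 0.036 = 0.01116
Normalizing constant = 0.058105.
Largest term belongs to Urn II, so Urn II is most probable.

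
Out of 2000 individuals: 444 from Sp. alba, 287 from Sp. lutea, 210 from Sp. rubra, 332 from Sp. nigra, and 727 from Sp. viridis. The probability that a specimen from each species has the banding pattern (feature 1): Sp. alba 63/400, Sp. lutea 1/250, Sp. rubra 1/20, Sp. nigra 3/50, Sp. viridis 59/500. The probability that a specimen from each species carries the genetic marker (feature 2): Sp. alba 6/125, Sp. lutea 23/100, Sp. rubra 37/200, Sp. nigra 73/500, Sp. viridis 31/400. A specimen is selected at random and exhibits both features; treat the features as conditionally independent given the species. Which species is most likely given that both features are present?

Sp. viridis

By Bayes' rule, posterior ∝ prior × likelihood:
  Sp. alba: 0.222 × 0.1575 × 0.048 = 0.00167832
  Sp. lutea: 0.1435 × 0.004 × 0.23 = 0.00013202
  Sp. rubra: 0.105 × 0.05 × 0.185 = 0.00097125
  Sp. nigra: 0.166 × 0.06 × 0.146 = 0.00145416
  Sp. viridis: 0.3635 × 0.118 × 0.0775 = 0.0033242075
Normalizing constant = 0.0075599575.
Largest term belongs to Sp. viridis, so Sp. viridis is most probable.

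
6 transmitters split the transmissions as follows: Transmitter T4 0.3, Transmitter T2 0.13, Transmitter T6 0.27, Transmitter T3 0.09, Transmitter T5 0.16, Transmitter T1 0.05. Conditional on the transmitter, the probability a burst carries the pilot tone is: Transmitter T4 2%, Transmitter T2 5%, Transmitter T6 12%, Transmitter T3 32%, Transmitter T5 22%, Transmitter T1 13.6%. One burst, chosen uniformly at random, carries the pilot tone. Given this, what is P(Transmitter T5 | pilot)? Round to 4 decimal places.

0.3042

Prior × likelihood for each hypothesis:
  Transmitter T4: 0.3 × 0.02 = 0.006
  Transmitter T2: 0.13 × 0.05 = 0.0065
  Transmitter T6: 0.27 × 0.12 = 0.0324
  Transmitter T3: 0.09 × 0.32 = 0.0288
  Transmitter T5: 0.16 × 0.22 = 0.0352
  Transmitter T1: 0.05 × 0.136 = 0.0068
Normalizing constant = 0.1157.
P(Transmitter T5 | evidence) = 0.0352 / 0.1157 ≈ 0.3042.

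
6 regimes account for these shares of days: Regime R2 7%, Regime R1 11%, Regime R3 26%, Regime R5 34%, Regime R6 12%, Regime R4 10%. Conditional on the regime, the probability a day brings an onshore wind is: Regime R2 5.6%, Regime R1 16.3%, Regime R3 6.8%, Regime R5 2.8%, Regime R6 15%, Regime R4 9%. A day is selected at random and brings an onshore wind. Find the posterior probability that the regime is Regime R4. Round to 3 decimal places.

0.118

Prior × likelihood for each hypothesis:
  Regime R2: 0.07 × 0.056 = 0.00392
  Regime R1: 0.11 × 0.163 = 0.01793
  Regime R3: 0.26 × 0.068 = 0.01768
  Regime R5: 0.34 × 0.028 = 0.00952
  Regime R6: 0.12 × 0.15 = 0.018
  Regime R4: 0.1 × 0.09 = 0.009
Normalizing constant = 0.07605.
P(Regime R4 | evidence) = 0.009 / 0.07605 ≈ 0.118.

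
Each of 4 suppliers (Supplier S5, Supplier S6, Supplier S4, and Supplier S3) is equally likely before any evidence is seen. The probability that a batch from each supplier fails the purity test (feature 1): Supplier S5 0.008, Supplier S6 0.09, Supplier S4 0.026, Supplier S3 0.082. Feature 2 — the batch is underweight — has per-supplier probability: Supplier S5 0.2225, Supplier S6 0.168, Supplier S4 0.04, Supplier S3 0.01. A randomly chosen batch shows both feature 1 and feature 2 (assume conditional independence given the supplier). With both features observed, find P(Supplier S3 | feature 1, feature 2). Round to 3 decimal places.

0.044

Since the prior is uniform, the posterior is proportional to the likelihood:
  Supplier S5: 0.008 × 0.2225 = 0.00178
  Supplier S6: 0.09 × 0.168 = 0.01512
  Supplier S4: 0.026 × 0.04 = 0.00104
  Supplier S3: 0.082 × 0.01 = 0.00082
Total = 0.01876.
P(Supplier S3 | evidence) = 0.00082 / 0.01876 ≈ 0.044.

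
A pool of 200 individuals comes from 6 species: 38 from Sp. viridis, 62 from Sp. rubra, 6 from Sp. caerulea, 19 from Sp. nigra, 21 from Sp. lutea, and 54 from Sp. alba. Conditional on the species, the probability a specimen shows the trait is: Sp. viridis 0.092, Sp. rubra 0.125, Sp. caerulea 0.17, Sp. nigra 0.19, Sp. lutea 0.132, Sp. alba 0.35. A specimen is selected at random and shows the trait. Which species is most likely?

Sp. alba

Prior × likelihood for each hypothesis:
  Sp. viridis: 0.19 × 0.092 = 0.01748
  Sp. rubra: 0.31 × 0.125 = 0.03875
  Sp. caerulea: 0.03 × 0.17 = 0.0051
  Sp. nigra: 0.095 × 0.19 = 0.01805
  Sp. lutea: 0.105 × 0.132 = 0.01386
  Sp. alba: 0.27 × 0.35 = 0.0945
Total = 0.18774.
Largest term belongs to Sp. alba, so Sp. alba is most probable.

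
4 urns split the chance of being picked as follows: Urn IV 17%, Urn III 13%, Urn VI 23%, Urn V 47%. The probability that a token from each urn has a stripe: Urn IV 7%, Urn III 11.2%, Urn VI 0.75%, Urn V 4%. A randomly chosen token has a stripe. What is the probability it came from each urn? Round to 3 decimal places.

Compute prior × likelihood for every hypothesis:
  Urn IV: 0.17 × 0.07 = 0.0119
  Urn III: 0.13 × 0.112 = 0.01456
  Urn VI: 0.23 × 0.0075 = 0.001725
  Urn V: 0.47 × 0.04 = 0.0188
Sum = 0.046985.
P(Urn IV | striped) = 0.0119/0.046985 ≈ 0.253
P(Urn III | striped) = 0.01456/0.046985 ≈ 0.310
P(Urn VI | striped) = 0.001725/0.046985 ≈ 0.037
P(Urn V | striped) = 0.0188/0.046985 ≈ 0.400
(Check: 0.253+0.310+0.037+0.400 = 1.000.)

Urn IV 0.253, Urn III 0.310, Urn VI 0.037, Urn V 0.400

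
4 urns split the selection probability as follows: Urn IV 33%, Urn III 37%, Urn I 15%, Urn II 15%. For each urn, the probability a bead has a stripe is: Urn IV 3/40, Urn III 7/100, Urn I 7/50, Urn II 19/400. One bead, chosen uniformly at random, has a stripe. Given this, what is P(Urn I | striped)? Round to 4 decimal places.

0.2666

By Bayes' rule, posterior ∝ prior × likelihood:
  Urn IV: 0.33 × 0.075 = 0.02475
  Urn III: 0.37 × 0.07 = 0.0259
  Urn I: 0.15 × 0.14 = 0.021
  Urn II: 0.15 × 0.0475 = 0.007125
Normalizing constant = 0.078775.
P(Urn I | evidence) = 0.021 / 0.078775 ≈ 0.2666.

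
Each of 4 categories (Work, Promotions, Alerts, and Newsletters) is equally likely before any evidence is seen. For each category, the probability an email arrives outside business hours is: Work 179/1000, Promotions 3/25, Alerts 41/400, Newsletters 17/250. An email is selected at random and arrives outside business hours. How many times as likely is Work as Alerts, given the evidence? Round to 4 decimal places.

Since the prior is uniform, the posterior is proportional to the likelihood:
  Work: 0.179
  Promotions: 0.12
  Alerts: 0.1025
  Newsletters: 0.068
Sum = 0.4695.
The ratio is 0.179 / 0.1025 (the normalizer cancels) = 1.7463.

1.7463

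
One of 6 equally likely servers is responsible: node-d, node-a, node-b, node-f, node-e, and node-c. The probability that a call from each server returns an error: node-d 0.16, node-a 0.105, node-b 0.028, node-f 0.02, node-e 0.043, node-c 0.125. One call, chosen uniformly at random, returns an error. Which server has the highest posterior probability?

node-d

With a uniform prior (1/6 each), posterior ∝ likelihood:
  node-d: 0.16
  node-a: 0.105
  node-b: 0.028
  node-f: 0.02
  node-e: 0.043
  node-c: 0.125
Total = 0.481.
Largest term belongs to node-d, so node-d is most probable.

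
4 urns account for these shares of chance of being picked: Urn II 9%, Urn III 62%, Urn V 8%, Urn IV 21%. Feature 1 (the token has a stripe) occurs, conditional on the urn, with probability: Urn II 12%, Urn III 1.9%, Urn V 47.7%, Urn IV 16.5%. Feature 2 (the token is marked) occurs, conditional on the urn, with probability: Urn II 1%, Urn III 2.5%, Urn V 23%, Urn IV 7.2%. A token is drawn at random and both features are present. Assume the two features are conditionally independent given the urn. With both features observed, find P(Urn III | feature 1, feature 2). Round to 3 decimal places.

Unnormalized posteriors (prior × likelihood):
  Urn II: 0.09 × 0.12 × 0.01 = 0.000108
  Urn III: 0.62 × 0.019 × 0.025 = 0.0002945
  Urn V: 0.08 × 0.477 × 0.23 = 0.0087768
  Urn IV: 0.21 × 0.165 × 0.072 = 0.0024948
Total = 0.0116741.
P(Urn III | evidence) = 0.0002945 / 0.0116741 ≈ 0.025.

0.025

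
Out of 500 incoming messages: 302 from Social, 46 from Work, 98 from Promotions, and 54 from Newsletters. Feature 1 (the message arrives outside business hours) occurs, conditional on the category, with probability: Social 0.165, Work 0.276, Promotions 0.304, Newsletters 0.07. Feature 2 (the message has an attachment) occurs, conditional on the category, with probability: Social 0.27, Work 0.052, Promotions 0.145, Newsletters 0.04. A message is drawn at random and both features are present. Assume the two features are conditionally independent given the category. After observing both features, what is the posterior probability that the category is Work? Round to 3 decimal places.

Unnormalized posteriors (prior × likelihood):
  Social: 0.604 × 0.165 × 0.27 = 0.0269082
  Work: 0.092 × 0.276 × 0.052 = 0.001320384
  Promotions: 0.196 × 0.304 × 0.145 = 0.00863968
  Newsletters: 0.108 × 0.07 × 0.04 = 0.0003024
Normalizing constant = 0.037170664.
P(Work | evidence) = 0.001320384 / 0.037170664 ≈ 0.036.

0.036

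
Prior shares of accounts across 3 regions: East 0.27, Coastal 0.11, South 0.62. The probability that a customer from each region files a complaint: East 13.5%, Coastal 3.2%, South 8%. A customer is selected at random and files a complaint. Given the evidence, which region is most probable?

Compute prior × likelihood for every hypothesis:
  East: 0.27 × 0.135 = 0.03645
  Coastal: 0.11 × 0.032 = 0.00352
  South: 0.62 × 0.08 = 0.0496
Normalizing constant = 0.08957.
Largest term belongs to South, so South is most probable.

South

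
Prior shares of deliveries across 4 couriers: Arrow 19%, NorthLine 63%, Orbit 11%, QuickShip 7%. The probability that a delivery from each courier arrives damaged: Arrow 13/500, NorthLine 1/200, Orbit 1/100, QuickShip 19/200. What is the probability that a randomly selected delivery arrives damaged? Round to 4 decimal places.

0.0158

By Bayes' rule, posterior ∝ prior × likelihood:
  Arrow: 0.19 × 0.026 = 0.00494
  NorthLine: 0.63 × 0.005 = 0.00315
  Orbit: 0.11 × 0.01 = 0.0011
  QuickShip: 0.07 × 0.095 = 0.00665
P(damaged) = 0.00494 + 0.00315 + 0.0011 + 0.00665 = 0.01584 → 0.0158.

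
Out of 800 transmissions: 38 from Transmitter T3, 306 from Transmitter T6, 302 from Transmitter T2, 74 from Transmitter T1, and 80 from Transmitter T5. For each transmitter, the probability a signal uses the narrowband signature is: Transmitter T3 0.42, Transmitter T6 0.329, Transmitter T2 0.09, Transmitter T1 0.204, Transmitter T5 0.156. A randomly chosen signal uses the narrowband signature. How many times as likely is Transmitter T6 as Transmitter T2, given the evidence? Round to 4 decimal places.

3.7040

Compute prior × likelihood for every hypothesis:
  Transmitter T3: 0.0475 × 0.42 = 0.01995
  Transmitter T6: 0.3825 × 0.329 = 0.1258425
  Transmitter T2: 0.3775 × 0.09 = 0.033975
  Transmitter T1: 0.0925 × 0.204 = 0.01887
  Transmitter T5: 0.1 × 0.156 = 0.0156
Sum = 0.2142375.
The ratio is 0.1258425 / 0.033975 (the normalizer cancels) = 3.7040.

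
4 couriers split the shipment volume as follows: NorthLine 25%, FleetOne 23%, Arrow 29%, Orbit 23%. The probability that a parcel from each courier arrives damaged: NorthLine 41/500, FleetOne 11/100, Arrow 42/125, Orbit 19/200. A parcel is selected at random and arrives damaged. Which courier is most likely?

Prior × likelihood for each hypothesis:
  NorthLine: 0.25 × 0.082 = 0.0205
  FleetOne: 0.23 × 0.11 = 0.0253
  Arrow: 0.29 × 0.336 = 0.09744
  Orbit: 0.23 × 0.095 = 0.02185
Sum = 0.16509.
Largest term belongs to Arrow, so Arrow is most probable.

Arrow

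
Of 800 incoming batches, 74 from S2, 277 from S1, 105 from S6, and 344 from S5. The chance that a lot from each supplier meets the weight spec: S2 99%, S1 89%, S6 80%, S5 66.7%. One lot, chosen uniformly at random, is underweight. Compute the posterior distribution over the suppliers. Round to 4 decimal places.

S2 0.0044, S1 0.1827, S6 0.1259, S5 0.6869

Taking complements, P(underweight | each) = S2 0.01, S1 0.11, S6 0.2, S5 0.333.
By Bayes' rule, posterior ∝ prior × likelihood:
  S2: 0.0925 × 0.01 = 0.000925
  S1: 0.34625 × 0.11 = 0.0380875
  S6: 0.13125 × 0.2 = 0.02625
  S5: 0.43 × 0.333 = 0.14319
Normalizing constant = 0.2084525.
P(S2 | underweight) = 0.000925/0.2084525 ≈ 0.0044
P(S1 | underweight) = 0.0380875/0.2084525 ≈ 0.1827
P(S6 | underweight) = 0.02625/0.2084525 ≈ 0.1259
P(S5 | underweight) = 0.14319/0.2084525 ≈ 0.6869
(Check: 0.0044+0.1827+0.1259+0.6869 = 0.9999.)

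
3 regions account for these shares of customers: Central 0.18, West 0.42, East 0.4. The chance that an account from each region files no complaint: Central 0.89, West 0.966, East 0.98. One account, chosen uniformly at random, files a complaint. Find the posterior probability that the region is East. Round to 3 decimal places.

Taking complements, P(complaint | each) = Central 0.11, West 0.034, East 0.02.
Unnormalized posteriors (prior × likelihood):
  Central: 0.18 × 0.11 = 0.0198
  West: 0.42 × 0.034 = 0.01428
  East: 0.4 × 0.02 = 0.008
Normalizing constant = 0.04208.
P(East | evidence) = 0.008 / 0.04208 ≈ 0.190.

0.190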